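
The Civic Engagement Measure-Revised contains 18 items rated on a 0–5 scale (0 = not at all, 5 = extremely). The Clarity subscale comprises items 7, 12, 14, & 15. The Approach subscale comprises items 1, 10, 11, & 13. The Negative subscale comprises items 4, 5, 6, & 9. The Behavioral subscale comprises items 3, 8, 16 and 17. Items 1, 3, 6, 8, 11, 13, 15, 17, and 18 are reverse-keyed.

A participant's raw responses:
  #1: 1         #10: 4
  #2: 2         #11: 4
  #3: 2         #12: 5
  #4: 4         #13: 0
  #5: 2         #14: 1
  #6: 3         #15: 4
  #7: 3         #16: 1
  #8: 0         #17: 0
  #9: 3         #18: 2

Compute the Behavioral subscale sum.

14

Behavioral items: 3, 8, 16, 17.
Of these, items 3, 8, & 17 are reverse-keyed; reverse-coded value = 5 − response.
  item 3: 5 − 2 = 3
  item 8: 5 − 0 = 5
  item 16: 1
  item 17: 5 − 0 = 5
Sum = 3 + 5 + 1 + 5 = 14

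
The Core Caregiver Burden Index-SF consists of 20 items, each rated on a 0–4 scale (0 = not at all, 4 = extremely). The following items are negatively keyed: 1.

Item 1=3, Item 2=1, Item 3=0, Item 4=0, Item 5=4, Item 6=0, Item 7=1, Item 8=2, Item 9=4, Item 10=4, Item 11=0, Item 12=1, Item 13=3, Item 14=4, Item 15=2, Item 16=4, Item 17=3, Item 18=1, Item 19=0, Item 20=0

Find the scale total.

35

Reversing item 1 with 4 − raw:
Total = (4−3) + 1 + 0 + 0 + 4 + 0 + 1 + 2 + 4 + 4 + 0 + 1 + 3 + 4 + 2 + 4 + 3 + 1 + 0 + 0
      = 1 + 1 + 0 + 0 + 4 + 0 + 1 + 2 + 4 + 4 + 0 + 1 + 3 + 4 + 2 + 4 + 3 + 1 + 0 + 0 = 35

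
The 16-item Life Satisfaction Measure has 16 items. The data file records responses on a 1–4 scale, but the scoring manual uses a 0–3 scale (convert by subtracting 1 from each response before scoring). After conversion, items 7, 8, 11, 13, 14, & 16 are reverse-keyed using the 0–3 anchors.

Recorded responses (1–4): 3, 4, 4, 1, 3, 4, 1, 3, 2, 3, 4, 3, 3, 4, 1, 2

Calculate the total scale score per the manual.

Convert to 0–3: 2, 3, 3, 0, 2, 3, 0, 2, 1, 2, 3, 2, 2, 3, 0, 1
Reverse-coded (on a 0–3 scale, reversed = 3 − raw):
  item 7: 3 − 0 = 3
  item 8: 3 − 2 = 1
  item 11: 3 − 3 = 0
  item 13: 3 − 2 = 1
  item 14: 3 − 3 = 0
  item 16: 3 − 1 = 2
Scored: 2, 3, 3, 0, 2, 3, 3, 1, 1, 2, 0, 2, 1, 0, 0, 2
Total = 25

25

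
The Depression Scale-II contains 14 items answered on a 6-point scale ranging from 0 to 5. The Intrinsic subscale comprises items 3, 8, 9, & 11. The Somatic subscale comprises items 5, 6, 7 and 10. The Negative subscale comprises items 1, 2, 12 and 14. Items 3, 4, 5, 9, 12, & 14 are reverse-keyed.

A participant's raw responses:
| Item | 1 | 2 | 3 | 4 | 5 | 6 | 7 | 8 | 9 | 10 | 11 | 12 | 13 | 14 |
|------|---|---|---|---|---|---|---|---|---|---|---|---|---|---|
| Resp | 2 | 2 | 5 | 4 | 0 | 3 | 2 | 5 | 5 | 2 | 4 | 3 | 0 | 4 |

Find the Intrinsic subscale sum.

Intrinsic items: 3, 8, 9, 11.
Of these, items 3 and 9 are reverse-keyed; reverse-coded value = 5 − response.
  item 3: 5 − 5 = 0
  item 8: 5
  item 9: 5 − 5 = 0
  item 11: 4
Sum = 0 + 5 + 0 + 4 = 9

9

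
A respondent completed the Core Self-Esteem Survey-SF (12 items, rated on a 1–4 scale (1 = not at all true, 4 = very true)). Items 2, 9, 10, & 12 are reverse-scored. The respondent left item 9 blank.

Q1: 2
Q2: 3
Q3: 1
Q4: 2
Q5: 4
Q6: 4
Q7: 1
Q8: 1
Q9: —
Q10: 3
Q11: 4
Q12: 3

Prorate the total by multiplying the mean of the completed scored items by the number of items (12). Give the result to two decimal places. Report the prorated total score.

Reverse-coded (reverse-coded value = 5 − response):
  item 2: 5 − 3 = 2
  item 10: 5 − 3 = 2
  item 12: 5 − 3 = 2
Completed scored items (11 of 12): 2, 2, 1, 2, 4, 4, 1, 1, 2, 4, 2; sum = 25.
Person mean = 25 / 11 ≈ 2.2727
Prorated total = (25 / 11) × 12 = 27.27 (to 2 dp)

27.27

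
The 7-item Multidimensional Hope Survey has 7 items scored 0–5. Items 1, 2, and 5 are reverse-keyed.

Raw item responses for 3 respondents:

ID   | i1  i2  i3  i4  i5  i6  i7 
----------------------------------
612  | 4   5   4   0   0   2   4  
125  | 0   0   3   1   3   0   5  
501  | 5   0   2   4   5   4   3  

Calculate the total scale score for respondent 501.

Respondent 501 raw: 5, 0, 2, 4, 5, 4, 3.
Reverse-coded (reversed = (0+5) − raw = 5 − raw):
  item 1: 5 − 5 = 0
  item 2: 5 − 0 = 5
  item 3: 2
  item 4: 4
  item 5: 5 − 5 = 0
  item 6: 4
  item 7: 3
Sum = 0 + 5 + 2 + 4 + 0 + 4 + 3 = 18

18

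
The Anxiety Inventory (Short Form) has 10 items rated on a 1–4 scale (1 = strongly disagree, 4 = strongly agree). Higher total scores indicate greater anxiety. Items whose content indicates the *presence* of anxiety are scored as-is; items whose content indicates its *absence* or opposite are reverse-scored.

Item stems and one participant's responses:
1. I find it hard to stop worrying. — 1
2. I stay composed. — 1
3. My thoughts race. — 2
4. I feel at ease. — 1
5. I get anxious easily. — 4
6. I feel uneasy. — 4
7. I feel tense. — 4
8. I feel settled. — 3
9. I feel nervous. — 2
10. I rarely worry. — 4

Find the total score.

Items 2, 4, 8, 10 describe the absence/opposite of anxiety → reverse-score.
reverse-coded value = 5 − response.
  item 1: 1
  item 2: 5 − 1 = 4
  item 3: 2
  item 4: 5 − 1 = 4
  item 5: 4
  item 6: 4
  item 7: 4
  item 8: 5 − 3 = 2
  item 9: 2
  item 10: 5 − 4 = 1
Total = 1 + 4 + 2 + 4 + 4 + 4 + 4 + 2 + 2 + 1 = 28

28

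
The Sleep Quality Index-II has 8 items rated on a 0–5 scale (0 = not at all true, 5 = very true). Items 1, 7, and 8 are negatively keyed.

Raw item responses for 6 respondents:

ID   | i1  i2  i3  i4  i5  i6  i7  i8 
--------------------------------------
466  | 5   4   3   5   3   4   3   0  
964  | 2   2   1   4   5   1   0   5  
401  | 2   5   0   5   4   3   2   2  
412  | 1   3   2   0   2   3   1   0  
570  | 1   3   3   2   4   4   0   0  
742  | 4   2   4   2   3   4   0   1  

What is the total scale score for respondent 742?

25

Respondent 742 raw: 4, 2, 4, 2, 3, 4, 0, 1.
Reverse-coded (reversed = (0+5) − raw = 5 − raw):
  item 1: 5 − 4 = 1
  item 2: 2
  item 3: 4
  item 4: 2
  item 5: 3
  item 6: 4
  item 7: 5 − 0 = 5
  item 8: 5 − 1 = 4
Sum = 1 + 2 + 4 + 2 + 3 + 4 + 5 + 4 = 25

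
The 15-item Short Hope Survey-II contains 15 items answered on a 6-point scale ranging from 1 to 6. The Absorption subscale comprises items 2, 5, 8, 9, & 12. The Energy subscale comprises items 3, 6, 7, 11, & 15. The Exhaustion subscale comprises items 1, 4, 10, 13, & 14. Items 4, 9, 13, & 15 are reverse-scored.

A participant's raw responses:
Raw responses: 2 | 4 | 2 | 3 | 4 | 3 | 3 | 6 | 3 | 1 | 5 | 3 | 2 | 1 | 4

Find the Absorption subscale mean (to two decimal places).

4.20

Absorption items: 2, 5, 8, 9, 12.
Of these, item 9 is reverse-scored; reverse-coded value = 7 − response.
  item 2: 4
  item 5: 4
  item 8: 6
  item 9: 7 − 3 = 4
  item 12: 3
Sum = 4 + 4 + 6 + 4 + 3 = 21
Mean = 21 / 5 = 4.20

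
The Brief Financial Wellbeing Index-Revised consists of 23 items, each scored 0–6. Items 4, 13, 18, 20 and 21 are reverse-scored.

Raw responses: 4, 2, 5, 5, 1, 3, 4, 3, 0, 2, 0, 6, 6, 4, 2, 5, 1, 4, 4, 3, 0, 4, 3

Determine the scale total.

Raw sum = 71. Reverse-scored items: 4, 13, 18, 20, 21; their raw sum = 18.
Each reversal replaces raw with 6 − raw, changing the total by 6 − 2·raw per item.
Total = 71 + 5·6 − 2·18 = 71 + 30 − 36 = 65

65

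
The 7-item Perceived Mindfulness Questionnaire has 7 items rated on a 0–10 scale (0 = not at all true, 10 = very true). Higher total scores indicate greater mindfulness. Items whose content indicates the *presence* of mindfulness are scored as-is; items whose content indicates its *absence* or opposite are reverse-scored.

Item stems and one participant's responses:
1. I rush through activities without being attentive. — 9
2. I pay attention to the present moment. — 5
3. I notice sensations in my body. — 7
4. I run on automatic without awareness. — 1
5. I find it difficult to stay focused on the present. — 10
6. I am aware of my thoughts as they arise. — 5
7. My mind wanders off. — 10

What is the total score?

Items 1, 4, 5, 7 describe the absence/opposite of mindfulness → reverse-score.
on a 0–10 scale, reversed = 10 − raw.
  item 1: 10 − 9 = 1
  item 2: 5
  item 3: 7
  item 4: 10 − 1 = 9
  item 5: 10 − 10 = 0
  item 6: 5
  item 7: 10 − 10 = 0
Total = 1 + 5 + 7 + 9 + 0 + 5 + 0 = 27

27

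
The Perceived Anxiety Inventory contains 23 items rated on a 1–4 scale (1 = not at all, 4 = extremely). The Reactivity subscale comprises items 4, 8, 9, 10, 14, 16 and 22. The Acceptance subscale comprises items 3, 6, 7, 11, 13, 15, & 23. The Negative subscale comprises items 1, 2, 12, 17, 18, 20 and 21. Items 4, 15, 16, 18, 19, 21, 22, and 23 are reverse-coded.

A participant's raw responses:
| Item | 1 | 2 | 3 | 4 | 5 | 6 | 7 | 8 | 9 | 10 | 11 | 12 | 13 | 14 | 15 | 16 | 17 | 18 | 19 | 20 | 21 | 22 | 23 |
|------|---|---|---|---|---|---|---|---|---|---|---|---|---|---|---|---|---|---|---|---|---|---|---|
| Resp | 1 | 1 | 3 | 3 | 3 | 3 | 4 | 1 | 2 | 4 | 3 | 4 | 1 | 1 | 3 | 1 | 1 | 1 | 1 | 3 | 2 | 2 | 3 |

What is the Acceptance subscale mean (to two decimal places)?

2.57

Acceptance items: 3, 6, 7, 11, 13, 15, 23.
Of these, items 15 and 23 are reverse-coded; reversed = (1+4) − raw = 5 − raw.
  item 3: 3
  item 6: 3
  item 7: 4
  item 11: 3
  item 13: 1
  item 15: 5 − 3 = 2
  item 23: 5 − 3 = 2
Sum = 3 + 3 + 4 + 3 + 1 + 2 + 2 = 18
Mean = 18 / 7 = 2.57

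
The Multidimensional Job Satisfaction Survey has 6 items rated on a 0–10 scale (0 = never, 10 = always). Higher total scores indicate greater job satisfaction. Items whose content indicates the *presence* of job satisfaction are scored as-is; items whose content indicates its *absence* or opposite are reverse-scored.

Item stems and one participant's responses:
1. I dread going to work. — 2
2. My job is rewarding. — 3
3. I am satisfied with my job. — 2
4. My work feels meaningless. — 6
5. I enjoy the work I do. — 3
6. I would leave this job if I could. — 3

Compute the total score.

Items 1, 4, 6 describe the absence/opposite of job satisfaction → reverse-score.
reverse-coded value = 10 − response.
  item 1: 10 − 2 = 8
  item 2: 3
  item 3: 2
  item 4: 10 − 6 = 4
  item 5: 3
  item 6: 10 − 3 = 7
Total = 8 + 3 + 2 + 4 + 3 + 7 = 27

27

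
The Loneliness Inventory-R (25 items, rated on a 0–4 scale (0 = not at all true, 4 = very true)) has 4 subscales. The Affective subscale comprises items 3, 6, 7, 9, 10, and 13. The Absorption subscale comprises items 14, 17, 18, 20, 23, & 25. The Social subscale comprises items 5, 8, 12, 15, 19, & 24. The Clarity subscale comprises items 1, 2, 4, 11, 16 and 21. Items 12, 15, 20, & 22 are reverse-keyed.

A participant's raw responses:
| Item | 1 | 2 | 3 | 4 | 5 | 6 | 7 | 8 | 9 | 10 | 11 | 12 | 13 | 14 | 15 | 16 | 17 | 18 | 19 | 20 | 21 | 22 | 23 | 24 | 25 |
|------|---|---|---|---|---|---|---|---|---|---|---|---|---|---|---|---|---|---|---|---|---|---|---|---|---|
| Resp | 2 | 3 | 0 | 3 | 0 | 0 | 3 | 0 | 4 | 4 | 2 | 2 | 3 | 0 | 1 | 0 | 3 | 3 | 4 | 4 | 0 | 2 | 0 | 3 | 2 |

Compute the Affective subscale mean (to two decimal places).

Affective items: 3, 6, 7, 9, 10, 13.
  item 3: 0
  item 6: 0
  item 7: 3
  item 9: 4
  item 10: 4
  item 13: 3
Sum = 0 + 0 + 3 + 4 + 4 + 3 = 14
Mean = 14 / 6 = 2.33

2.33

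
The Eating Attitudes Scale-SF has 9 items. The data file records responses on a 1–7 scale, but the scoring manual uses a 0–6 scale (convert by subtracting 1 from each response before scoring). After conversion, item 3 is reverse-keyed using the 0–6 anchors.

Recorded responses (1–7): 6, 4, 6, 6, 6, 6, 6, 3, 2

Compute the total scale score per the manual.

Convert to 0–6: 5, 3, 5, 5, 5, 5, 5, 2, 1
Reverse-coded (reverse-coded value = 6 − response):
  item 3: 6 − 5 = 1
Scored: 5, 3, 1, 5, 5, 5, 5, 2, 1
Total = 32

32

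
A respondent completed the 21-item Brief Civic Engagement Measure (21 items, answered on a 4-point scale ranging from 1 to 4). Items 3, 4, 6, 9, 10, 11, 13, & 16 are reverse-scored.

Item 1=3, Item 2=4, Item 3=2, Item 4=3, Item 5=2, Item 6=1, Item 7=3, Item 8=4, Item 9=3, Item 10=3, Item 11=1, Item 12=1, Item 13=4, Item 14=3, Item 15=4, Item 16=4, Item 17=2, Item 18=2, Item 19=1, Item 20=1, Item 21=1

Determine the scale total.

Apply reverse scoring (reversed = (1+4) − raw = 5 − raw):
  item 3: 5 − 2 = 3
  item 4: 5 − 3 = 2
  item 6: 5 − 1 = 4
  item 9: 5 − 3 = 2
  item 10: 5 − 3 = 2
  item 11: 5 − 1 = 4
  item 13: 5 − 4 = 1
  item 16: 5 − 4 = 1
Scored items: 3, 4, 3, 2, 2, 4, 3, 4, 2, 2, 4, 1, 1, 3, 4, 1, 2, 2, 1, 1, 1
Total = 3 + 4 + 3 + 2 + 2 + 4 + 3 + 4 + 2 + 2 + 4 + 1 + 1 + 3 + 4 + 1 + 2 + 2 + 1 + 1 + 1 = 50

50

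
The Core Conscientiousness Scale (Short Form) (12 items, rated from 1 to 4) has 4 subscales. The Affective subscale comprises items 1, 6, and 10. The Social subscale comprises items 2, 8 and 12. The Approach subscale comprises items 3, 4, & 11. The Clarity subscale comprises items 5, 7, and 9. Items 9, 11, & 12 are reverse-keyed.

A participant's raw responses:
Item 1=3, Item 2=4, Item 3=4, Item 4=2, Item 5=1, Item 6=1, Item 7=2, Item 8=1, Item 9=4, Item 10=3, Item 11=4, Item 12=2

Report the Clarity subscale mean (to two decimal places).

1.33

Clarity items: 5, 7, 9.
Of these, item 9 is reverse-keyed; reversed = (1+4) − raw = 5 − raw.
  item 5: 1
  item 7: 2
  item 9: 5 − 4 = 1
Sum = 1 + 2 + 1 = 4
Mean = 4 / 3 = 1.33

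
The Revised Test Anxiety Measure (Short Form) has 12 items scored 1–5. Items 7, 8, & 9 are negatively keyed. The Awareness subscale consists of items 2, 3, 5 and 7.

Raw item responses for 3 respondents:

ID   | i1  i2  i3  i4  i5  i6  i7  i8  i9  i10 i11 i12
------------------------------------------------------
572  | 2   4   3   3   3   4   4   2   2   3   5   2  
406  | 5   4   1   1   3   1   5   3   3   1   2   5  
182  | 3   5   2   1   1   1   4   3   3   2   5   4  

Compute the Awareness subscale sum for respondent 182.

10

Respondent 182 raw: 3, 5, 2, 1, 1, 1, 4, 3, 3, 2, 5, 4.
Awareness items: 2, 3, 5, 7.
Reverse-coded (reversed = (1+5) − raw = 6 − raw):
  item 2: 5
  item 3: 2
  item 5: 1
  item 7: 6 − 4 = 2
Sum = 5 + 2 + 1 + 2 = 10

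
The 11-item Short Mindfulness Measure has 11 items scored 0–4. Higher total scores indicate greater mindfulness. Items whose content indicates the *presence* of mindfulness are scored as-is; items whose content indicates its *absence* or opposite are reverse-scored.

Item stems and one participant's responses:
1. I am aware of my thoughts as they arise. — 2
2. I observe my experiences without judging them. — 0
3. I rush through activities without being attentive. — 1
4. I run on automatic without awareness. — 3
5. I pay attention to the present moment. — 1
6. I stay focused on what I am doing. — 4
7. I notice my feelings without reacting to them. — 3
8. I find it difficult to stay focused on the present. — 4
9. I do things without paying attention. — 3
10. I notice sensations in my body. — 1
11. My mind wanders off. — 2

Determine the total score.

Items 3, 4, 8, 9, 11 describe the absence/opposite of mindfulness → reverse-score.
reverse-coded value = 4 − response.
  item 1: 2
  item 2: 0
  item 3: 4 − 1 = 3
  item 4: 4 − 3 = 1
  item 5: 1
  item 6: 4
  item 7: 3
  item 8: 4 − 4 = 0
  item 9: 4 − 3 = 1
  item 10: 1
  item 11: 4 − 2 = 2
Total = 2 + 0 + 3 + 1 + 1 + 4 + 3 + 0 + 1 + 1 + 2 = 18

18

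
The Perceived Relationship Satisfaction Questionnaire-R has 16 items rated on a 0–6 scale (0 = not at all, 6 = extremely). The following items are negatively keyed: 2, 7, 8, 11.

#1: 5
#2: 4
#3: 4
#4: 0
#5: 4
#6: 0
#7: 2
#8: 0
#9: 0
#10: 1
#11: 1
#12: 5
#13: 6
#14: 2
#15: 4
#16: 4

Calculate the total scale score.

Raw sum = 42. Negatively keyed items: 2, 7, 8, 11; their raw sum = 7.
Each reversal replaces raw with 6 − raw, changing the total by 6 − 2·raw per item.
Total = 42 + 4·6 − 2·7 = 42 + 24 − 14 = 52

52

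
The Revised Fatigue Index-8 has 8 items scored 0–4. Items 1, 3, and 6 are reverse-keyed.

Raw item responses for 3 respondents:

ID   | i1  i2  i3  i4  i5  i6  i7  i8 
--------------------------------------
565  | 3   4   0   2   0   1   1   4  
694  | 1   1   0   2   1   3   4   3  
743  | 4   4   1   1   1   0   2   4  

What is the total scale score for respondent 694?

Respondent 694 raw: 1, 1, 0, 2, 1, 3, 4, 3.
Reverse-coded (reversed = (0+4) − raw = 4 − raw):
  item 1: 4 − 1 = 3
  item 2: 1
  item 3: 4 − 0 = 4
  item 4: 2
  item 5: 1
  item 6: 4 − 3 = 1
  item 7: 4
  item 8: 3
Sum = 3 + 1 + 4 + 2 + 1 + 1 + 4 + 3 = 19

19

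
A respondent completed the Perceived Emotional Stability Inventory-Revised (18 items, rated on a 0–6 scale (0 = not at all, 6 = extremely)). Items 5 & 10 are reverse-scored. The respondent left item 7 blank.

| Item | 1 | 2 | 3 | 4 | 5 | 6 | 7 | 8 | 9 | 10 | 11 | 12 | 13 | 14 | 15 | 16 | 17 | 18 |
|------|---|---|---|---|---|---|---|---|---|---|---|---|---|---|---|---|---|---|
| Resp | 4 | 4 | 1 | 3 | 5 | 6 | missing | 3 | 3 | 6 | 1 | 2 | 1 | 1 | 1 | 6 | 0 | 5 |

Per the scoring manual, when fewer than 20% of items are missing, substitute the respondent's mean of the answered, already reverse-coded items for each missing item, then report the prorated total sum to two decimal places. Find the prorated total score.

44.47

Reverse-coded (reverse-coded value = 6 − response):
  item 5: 6 − 5 = 1
  item 10: 6 − 6 = 0
Completed scored items (17 of 18): 4, 4, 1, 3, 1, 6, 3, 3, 0, 1, 2, 1, 1, 1, 6, 0, 5; sum = 42.
Person mean = 42 / 17 ≈ 2.4706
Prorated total = (42 / 17) × 18 = 44.47 (to 2 dp)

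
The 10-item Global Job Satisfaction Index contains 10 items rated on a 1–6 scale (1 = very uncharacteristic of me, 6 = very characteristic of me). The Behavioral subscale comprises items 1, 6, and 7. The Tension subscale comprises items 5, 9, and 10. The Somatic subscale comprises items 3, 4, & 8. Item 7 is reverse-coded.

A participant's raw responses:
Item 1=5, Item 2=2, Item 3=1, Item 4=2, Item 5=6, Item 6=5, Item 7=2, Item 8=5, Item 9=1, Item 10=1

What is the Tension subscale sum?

8

Tension items: 5, 9, 10.
  item 5: 6
  item 9: 1
  item 10: 1
Sum = 6 + 1 + 1 = 8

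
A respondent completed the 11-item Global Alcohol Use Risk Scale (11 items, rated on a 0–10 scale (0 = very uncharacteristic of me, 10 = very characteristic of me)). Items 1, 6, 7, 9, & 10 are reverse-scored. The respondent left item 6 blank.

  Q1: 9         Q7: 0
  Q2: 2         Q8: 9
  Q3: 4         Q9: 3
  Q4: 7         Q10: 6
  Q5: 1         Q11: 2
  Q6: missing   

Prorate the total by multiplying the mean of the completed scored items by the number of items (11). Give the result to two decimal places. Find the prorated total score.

51.70

Reverse-coded (reversed = (0+10) − raw = 10 − raw):
  item 1: 10 − 9 = 1
  item 7: 10 − 0 = 10
  item 9: 10 − 3 = 7
  item 10: 10 − 6 = 4
Completed scored items (10 of 11): 1, 2, 4, 7, 1, 10, 9, 7, 4, 2; sum = 47.
Person mean = 47 / 10 ≈ 4.7000
Prorated total = (47 / 10) × 11 = 51.70 (to 2 dp)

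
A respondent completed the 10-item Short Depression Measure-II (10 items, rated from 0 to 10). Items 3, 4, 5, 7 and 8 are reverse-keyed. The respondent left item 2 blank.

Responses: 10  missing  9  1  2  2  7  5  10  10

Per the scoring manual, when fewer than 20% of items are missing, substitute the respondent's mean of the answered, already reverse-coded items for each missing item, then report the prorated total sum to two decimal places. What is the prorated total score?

64.44

Reverse-coded (reversed = (0+10) − raw = 10 − raw):
  item 3: 10 − 9 = 1
  item 4: 10 − 1 = 9
  item 5: 10 − 2 = 8
  item 7: 10 − 7 = 3
  item 8: 10 − 5 = 5
Completed scored items (9 of 10): 10, 1, 9, 8, 2, 3, 5, 10, 10; sum = 58.
Person mean = 58 / 9 ≈ 6.4444
Prorated total = (58 / 9) × 10 = 64.44 (to 2 dp)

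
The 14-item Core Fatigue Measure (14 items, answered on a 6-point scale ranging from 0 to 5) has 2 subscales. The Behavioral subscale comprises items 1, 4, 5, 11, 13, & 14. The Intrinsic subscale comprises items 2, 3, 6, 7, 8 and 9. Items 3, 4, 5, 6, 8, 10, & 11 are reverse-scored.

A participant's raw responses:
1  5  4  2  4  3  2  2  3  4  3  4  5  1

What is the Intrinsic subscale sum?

Intrinsic items: 2, 3, 6, 7, 8, 9.
Of these, items 3, 6, & 8 are reverse-scored; on a 0–5 scale, reversed = 5 − raw.
  item 2: 5
  item 3: 5 − 4 = 1
  item 6: 5 − 3 = 2
  item 7: 2
  item 8: 5 − 2 = 3
  item 9: 3
Sum = 5 + 1 + 2 + 2 + 3 + 3 = 16

16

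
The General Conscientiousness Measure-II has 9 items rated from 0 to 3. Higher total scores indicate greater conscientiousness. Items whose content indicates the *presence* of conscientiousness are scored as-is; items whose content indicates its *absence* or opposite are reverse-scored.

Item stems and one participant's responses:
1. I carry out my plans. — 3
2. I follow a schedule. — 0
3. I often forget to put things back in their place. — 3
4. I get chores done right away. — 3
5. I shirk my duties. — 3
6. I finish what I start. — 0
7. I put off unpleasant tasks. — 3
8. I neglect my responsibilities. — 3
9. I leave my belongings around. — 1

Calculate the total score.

Items 3, 5, 7, 8, 9 describe the absence/opposite of conscientiousness → reverse-score.
reversed = (0+3) − raw = 3 − raw.
  item 1: 3
  item 2: 0
  item 3: 3 − 3 = 0
  item 4: 3
  item 5: 3 − 3 = 0
  item 6: 0
  item 7: 3 − 3 = 0
  item 8: 3 − 3 = 0
  item 9: 3 − 1 = 2
Total = 3 + 0 + 0 + 3 + 0 + 0 + 0 + 0 + 2 = 8

8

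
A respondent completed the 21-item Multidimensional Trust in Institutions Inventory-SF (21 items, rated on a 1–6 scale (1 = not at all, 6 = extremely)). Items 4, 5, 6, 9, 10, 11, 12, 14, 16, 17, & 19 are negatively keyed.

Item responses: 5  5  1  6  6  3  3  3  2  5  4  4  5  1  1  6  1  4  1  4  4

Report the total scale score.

Raw sum = 74. Negatively keyed items: 4, 5, 6, 9, 10, 11, 12, 14, 16, 17, 19; their raw sum = 39.
Each reversal replaces raw with 7 − raw, changing the total by 7 − 2·raw per item.
Total = 74 + 11·7 − 2·39 = 74 + 77 − 78 = 73

73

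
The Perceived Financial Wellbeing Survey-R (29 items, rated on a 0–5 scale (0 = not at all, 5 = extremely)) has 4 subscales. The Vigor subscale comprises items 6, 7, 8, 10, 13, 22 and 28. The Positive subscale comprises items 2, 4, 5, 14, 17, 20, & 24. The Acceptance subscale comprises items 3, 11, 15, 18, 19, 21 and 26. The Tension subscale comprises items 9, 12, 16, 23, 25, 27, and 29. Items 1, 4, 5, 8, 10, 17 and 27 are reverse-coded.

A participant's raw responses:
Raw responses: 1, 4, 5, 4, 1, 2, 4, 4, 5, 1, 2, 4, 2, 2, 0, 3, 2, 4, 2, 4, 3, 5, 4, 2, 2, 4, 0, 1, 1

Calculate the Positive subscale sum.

Positive items: 2, 4, 5, 14, 17, 20, 24.
Of these, items 4, 5 and 17 are reverse-coded; on a 0–5 scale, reversed = 5 − raw.
  item 2: 4
  item 4: 5 − 4 = 1
  item 5: 5 − 1 = 4
  item 14: 2
  item 17: 5 − 2 = 3
  item 20: 4
  item 24: 2
Sum = 4 + 1 + 4 + 2 + 3 + 4 + 2 = 20

20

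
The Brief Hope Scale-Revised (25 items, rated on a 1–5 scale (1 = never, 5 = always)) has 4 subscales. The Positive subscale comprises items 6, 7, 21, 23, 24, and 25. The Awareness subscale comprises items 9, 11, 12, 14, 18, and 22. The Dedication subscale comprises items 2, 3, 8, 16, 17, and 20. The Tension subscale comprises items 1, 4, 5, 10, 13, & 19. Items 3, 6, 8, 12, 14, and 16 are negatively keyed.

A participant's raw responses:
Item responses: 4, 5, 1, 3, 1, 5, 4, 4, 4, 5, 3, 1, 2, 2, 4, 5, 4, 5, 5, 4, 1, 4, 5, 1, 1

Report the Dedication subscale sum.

21

Dedication items: 2, 3, 8, 16, 17, 20.
Of these, items 3, 8, and 16 are negatively keyed; on a 1–5 scale, reversed = 6 − raw.
  item 2: 5
  item 3: 6 − 1 = 5
  item 8: 6 − 4 = 2
  item 16: 6 − 5 = 1
  item 17: 4
  item 20: 4
Sum = 5 + 5 + 2 + 1 + 4 + 4 = 21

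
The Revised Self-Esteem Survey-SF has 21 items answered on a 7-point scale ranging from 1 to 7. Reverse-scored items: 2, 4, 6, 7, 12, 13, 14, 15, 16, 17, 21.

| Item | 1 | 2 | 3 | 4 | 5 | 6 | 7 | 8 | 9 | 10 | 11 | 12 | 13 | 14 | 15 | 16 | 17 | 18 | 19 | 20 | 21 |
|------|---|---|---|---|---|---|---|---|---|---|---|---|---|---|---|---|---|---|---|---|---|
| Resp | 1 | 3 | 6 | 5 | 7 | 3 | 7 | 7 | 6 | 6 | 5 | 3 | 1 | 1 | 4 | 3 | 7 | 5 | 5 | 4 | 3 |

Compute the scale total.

Reverse-coded items (reversed = (1+7) − raw = 8 − raw):
  item 2: 8 − 3 = 5
  item 4: 8 − 5 = 3
  item 6: 8 − 3 = 5
  item 7: 8 − 7 = 1
  item 12: 8 − 3 = 5
  item 13: 8 − 1 = 7
  item 14: 8 − 1 = 7
  item 15: 8 − 4 = 4
  item 16: 8 − 3 = 5
  item 17: 8 − 7 = 1
  item 21: 8 − 3 = 5
After reverse-coding: 1, 5, 6, 3, 7, 5, 1, 7, 6, 6, 5, 5, 7, 7, 4, 5, 1, 5, 5, 4, 5
Total = 1 + 5 + 6 + 3 + 7 + 5 + 1 + 7 + 6 + 6 + 5 + 5 + 7 + 7 + 4 + 5 + 1 + 5 + 5 + 4 + 5 = 100

100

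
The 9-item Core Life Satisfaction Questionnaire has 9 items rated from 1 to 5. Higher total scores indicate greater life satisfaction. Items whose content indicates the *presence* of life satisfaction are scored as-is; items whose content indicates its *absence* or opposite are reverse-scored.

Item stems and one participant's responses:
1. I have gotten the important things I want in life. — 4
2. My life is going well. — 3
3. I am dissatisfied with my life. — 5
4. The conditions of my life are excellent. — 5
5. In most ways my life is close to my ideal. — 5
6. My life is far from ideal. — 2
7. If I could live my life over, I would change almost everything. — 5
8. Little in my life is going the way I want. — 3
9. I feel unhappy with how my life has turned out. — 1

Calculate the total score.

31

Items 3, 6, 7, 8, 9 describe the absence/opposite of life satisfaction → reverse-score.
on a 1–5 scale, reversed = 6 − raw.
  item 1: 4
  item 2: 3
  item 3: 6 − 5 = 1
  item 4: 5
  item 5: 5
  item 6: 6 − 2 = 4
  item 7: 6 − 5 = 1
  item 8: 6 − 3 = 3
  item 9: 6 − 1 = 5
Total = 4 + 3 + 1 + 5 + 5 + 4 + 1 + 3 + 5 = 31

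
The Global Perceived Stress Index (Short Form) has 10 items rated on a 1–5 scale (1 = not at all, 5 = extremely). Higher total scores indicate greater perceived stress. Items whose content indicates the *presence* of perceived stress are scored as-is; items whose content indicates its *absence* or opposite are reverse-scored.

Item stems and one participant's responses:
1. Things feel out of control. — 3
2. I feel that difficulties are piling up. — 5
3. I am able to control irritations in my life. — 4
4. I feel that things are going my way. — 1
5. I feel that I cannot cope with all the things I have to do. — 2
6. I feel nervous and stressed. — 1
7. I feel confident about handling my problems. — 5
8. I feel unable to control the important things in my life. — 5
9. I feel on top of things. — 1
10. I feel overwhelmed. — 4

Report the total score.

33

Items 3, 4, 7, 9 describe the absence/opposite of perceived stress → reverse-score.
reverse-coded value = 6 − response.
  item 1: 3
  item 2: 5
  item 3: 6 − 4 = 2
  item 4: 6 − 1 = 5
  item 5: 2
  item 6: 1
  item 7: 6 − 5 = 1
  item 8: 5
  item 9: 6 − 1 = 5
  item 10: 4
Total = 3 + 5 + 2 + 5 + 2 + 1 + 1 + 5 + 5 + 4 = 33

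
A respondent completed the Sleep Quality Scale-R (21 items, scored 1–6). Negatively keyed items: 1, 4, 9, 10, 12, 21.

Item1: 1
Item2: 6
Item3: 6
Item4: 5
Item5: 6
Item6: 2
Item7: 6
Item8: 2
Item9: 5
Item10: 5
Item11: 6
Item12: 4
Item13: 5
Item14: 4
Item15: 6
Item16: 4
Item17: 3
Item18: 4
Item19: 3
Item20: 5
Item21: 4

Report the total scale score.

86

Reverse-coded items (reverse-coded value = 7 − response):
  item 1: 7 − 1 = 6
  item 4: 7 − 5 = 2
  item 9: 7 − 5 = 2
  item 10: 7 − 5 = 2
  item 12: 7 − 4 = 3
  item 21: 7 − 4 = 3
After reverse-coding: 6, 6, 6, 2, 6, 2, 6, 2, 2, 2, 6, 3, 5, 4, 6, 4, 3, 4, 3, 5, 3
Total = 6 + 6 + 6 + 2 + 6 + 2 + 6 + 2 + 2 + 2 + 6 + 3 + 5 + 4 + 6 + 4 + 3 + 4 + 3 + 5 + 3 = 86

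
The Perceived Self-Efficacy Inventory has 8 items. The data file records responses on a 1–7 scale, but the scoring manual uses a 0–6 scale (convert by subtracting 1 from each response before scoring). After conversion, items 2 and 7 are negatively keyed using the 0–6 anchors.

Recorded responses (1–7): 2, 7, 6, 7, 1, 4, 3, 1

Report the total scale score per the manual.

Convert to 0–6: 1, 6, 5, 6, 0, 3, 2, 0
Reverse-coded (reverse-coded value = 6 − response):
  item 2: 6 − 6 = 0
  item 7: 6 − 2 = 4
Scored: 1, 0, 5, 6, 0, 3, 4, 0
Total = 19

19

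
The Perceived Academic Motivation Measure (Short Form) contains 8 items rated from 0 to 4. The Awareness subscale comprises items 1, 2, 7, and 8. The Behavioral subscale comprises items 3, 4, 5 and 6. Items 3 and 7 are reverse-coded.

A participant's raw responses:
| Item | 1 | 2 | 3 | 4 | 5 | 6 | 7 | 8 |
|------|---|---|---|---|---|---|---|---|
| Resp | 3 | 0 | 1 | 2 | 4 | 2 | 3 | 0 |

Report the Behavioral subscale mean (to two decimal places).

Behavioral items: 3, 4, 5, 6.
Of these, item 3 is reverse-coded; on a 0–4 scale, reversed = 4 − raw.
  item 3: 4 − 1 = 3
  item 4: 2
  item 5: 4
  item 6: 2
Sum = 3 + 2 + 4 + 2 = 11
Mean = 11 / 4 = 2.75

2.75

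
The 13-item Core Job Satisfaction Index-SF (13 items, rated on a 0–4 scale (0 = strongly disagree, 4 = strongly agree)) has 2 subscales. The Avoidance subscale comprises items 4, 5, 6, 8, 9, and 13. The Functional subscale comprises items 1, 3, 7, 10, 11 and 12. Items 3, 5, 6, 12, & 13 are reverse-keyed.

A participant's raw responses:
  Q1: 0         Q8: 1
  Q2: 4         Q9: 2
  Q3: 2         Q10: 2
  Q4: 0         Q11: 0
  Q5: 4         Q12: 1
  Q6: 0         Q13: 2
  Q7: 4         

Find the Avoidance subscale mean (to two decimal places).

Avoidance items: 4, 5, 6, 8, 9, 13.
Of these, items 5, 6 and 13 are reverse-keyed; on a 0–4 scale, reversed = 4 − raw.
  item 4: 0
  item 5: 4 − 4 = 0
  item 6: 4 − 0 = 4
  item 8: 1
  item 9: 2
  item 13: 4 − 2 = 2
Sum = 0 + 0 + 4 + 1 + 2 + 2 = 9
Mean = 9 / 6 = 1.50

1.50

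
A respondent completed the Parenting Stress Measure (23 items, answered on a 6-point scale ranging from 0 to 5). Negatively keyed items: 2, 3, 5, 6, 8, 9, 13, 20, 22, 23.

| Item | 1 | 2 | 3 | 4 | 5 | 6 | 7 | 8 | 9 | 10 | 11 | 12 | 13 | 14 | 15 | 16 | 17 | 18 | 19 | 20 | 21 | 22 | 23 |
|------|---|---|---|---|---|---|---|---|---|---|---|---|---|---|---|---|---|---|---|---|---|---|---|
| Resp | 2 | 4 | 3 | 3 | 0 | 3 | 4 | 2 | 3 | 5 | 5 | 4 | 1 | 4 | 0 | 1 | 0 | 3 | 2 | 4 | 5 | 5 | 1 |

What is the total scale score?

62

Reverse-coded items (reverse-coded value = 5 − response):
  item 2: 5 − 4 = 1
  item 3: 5 − 3 = 2
  item 5: 5 − 0 = 5
  item 6: 5 − 3 = 2
  item 8: 5 − 2 = 3
  item 9: 5 − 3 = 2
  item 13: 5 − 1 = 4
  item 20: 5 − 4 = 1
  item 22: 5 − 5 = 0
  item 23: 5 − 1 = 4
Scored responses: 2, 1, 2, 3, 5, 2, 4, 3, 2, 5, 5, 4, 4, 4, 0, 1, 0, 3, 2, 1, 5, 0, 4
Total = 2 + 1 + 2 + 3 + 5 + 2 + 4 + 3 + 2 + 5 + 5 + 4 + 4 + 4 + 0 + 1 + 0 + 3 + 2 + 1 + 5 + 0 + 4 = 62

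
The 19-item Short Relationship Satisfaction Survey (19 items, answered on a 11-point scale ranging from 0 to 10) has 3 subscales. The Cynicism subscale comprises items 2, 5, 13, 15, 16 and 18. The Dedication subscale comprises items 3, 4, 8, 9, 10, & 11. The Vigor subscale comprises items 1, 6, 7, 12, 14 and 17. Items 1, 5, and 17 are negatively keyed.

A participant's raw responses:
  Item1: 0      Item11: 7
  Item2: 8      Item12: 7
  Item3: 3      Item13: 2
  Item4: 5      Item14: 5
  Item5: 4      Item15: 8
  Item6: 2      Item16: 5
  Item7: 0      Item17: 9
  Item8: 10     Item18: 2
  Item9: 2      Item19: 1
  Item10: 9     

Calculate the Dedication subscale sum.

36

Dedication items: 3, 4, 8, 9, 10, 11.
  item 3: 3
  item 4: 5
  item 8: 10
  item 9: 2
  item 10: 9
  item 11: 7
Sum = 3 + 5 + 10 + 2 + 9 + 7 = 36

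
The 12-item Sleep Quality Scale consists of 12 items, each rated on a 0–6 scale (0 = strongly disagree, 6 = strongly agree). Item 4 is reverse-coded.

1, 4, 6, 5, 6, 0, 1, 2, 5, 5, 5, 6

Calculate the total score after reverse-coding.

42

Raw sum = 46. Reverse-coded items: 4; their raw sum = 5.
Each reversal replaces raw with 6 − raw, changing the total by 6 − 2·raw per item.
Total = 46 + 1·6 − 2·5 = 46 + 6 − 10 = 42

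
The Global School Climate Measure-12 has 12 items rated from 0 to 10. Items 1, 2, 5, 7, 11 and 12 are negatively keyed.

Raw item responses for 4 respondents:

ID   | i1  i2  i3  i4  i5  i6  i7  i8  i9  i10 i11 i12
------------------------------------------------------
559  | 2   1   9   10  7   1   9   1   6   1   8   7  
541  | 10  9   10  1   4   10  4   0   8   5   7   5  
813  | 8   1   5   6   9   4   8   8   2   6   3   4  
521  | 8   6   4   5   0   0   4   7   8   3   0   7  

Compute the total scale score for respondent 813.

Respondent 813 raw: 8, 1, 5, 6, 9, 4, 8, 8, 2, 6, 3, 4.
Reverse-coded (reverse-coded value = 10 − response):
  item 1: 10 − 8 = 2
  item 2: 10 − 1 = 9
  item 3: 5
  item 4: 6
  item 5: 10 − 9 = 1
  item 6: 4
  item 7: 10 − 8 = 2
  item 8: 8
  item 9: 2
  item 10: 6
  item 11: 10 − 3 = 7
  item 12: 10 − 4 = 6
Sum = 2 + 9 + 5 + 6 + 1 + 4 + 2 + 8 + 2 + 6 + 7 + 6 = 58

58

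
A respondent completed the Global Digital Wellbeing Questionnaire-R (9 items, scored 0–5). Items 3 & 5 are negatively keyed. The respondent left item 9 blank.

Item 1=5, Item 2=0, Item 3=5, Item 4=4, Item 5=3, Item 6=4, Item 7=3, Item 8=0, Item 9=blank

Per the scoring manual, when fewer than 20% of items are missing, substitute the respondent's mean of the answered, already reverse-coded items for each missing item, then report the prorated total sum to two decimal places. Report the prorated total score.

Reverse-coded (reversed = (0+5) − raw = 5 − raw):
  item 3: 5 − 5 = 0
  item 5: 5 − 3 = 2
Completed scored items (8 of 9): 5, 0, 0, 4, 2, 4, 3, 0; sum = 18.
Person mean = 18 / 8 ≈ 2.2500
Prorated total = (18 / 8) × 9 = 20.25 (to 2 dp)

20.25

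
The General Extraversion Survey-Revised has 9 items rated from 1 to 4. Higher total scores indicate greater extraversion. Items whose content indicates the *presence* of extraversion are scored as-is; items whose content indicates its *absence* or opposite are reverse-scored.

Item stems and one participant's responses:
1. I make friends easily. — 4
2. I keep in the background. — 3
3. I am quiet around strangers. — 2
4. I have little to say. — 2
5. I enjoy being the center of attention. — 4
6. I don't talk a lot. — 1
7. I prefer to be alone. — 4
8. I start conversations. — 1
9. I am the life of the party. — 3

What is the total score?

25

Items 2, 3, 4, 6, 7 describe the absence/opposite of extraversion → reverse-score.
reverse-coded value = 5 − response.
  item 1: 4
  item 2: 5 − 3 = 2
  item 3: 5 − 2 = 3
  item 4: 5 − 2 = 3
  item 5: 4
  item 6: 5 − 1 = 4
  item 7: 5 − 4 = 1
  item 8: 1
  item 9: 3
Total = 4 + 2 + 3 + 3 + 4 + 4 + 1 + 1 + 3 = 25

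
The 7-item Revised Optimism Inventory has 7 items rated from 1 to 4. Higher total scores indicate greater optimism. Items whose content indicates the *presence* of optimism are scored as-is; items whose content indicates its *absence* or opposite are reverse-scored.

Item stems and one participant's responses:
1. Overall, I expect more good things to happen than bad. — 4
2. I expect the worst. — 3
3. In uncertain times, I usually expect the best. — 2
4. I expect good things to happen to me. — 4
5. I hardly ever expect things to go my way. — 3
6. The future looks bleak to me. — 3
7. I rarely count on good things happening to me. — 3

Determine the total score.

18

Items 2, 5, 6, 7 describe the absence/opposite of optimism → reverse-score.
reversed = (1+4) − raw = 5 − raw.
  item 1: 4
  item 2: 5 − 3 = 2
  item 3: 2
  item 4: 4
  item 5: 5 − 3 = 2
  item 6: 5 − 3 = 2
  item 7: 5 − 3 = 2
Total = 4 + 2 + 2 + 4 + 2 + 2 + 2 = 18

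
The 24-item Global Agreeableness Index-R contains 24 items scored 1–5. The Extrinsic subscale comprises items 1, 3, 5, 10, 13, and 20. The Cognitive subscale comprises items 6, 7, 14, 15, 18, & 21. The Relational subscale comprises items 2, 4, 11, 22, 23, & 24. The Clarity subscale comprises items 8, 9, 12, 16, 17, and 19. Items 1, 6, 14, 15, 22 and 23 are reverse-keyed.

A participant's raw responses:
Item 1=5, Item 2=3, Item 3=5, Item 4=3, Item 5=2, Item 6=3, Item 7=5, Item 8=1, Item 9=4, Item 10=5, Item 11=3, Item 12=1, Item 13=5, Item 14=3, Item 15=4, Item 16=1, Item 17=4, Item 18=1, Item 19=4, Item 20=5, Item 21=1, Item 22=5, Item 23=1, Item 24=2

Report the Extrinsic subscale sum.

Extrinsic items: 1, 3, 5, 10, 13, 20.
Of these, item 1 is reverse-keyed; reverse-coded value = 6 − response.
  item 1: 6 − 5 = 1
  item 3: 5
  item 5: 2
  item 10: 5
  item 13: 5
  item 20: 5
Sum = 1 + 5 + 2 + 5 + 5 + 5 = 23

23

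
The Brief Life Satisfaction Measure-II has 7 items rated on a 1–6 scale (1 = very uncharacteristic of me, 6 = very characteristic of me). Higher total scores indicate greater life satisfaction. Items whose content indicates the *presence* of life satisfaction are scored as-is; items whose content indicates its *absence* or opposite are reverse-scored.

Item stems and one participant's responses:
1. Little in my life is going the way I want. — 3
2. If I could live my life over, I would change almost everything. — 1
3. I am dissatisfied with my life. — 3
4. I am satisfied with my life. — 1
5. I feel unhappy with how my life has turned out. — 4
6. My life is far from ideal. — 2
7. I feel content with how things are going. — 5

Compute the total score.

Items 1, 2, 3, 5, 6 describe the absence/opposite of life satisfaction → reverse-score.
reversed = (1+6) − raw = 7 − raw.
  item 1: 7 − 3 = 4
  item 2: 7 − 1 = 6
  item 3: 7 − 3 = 4
  item 4: 1
  item 5: 7 − 4 = 3
  item 6: 7 − 2 = 5
  item 7: 5
Total = 4 + 6 + 4 + 1 + 3 + 5 + 5 = 28

28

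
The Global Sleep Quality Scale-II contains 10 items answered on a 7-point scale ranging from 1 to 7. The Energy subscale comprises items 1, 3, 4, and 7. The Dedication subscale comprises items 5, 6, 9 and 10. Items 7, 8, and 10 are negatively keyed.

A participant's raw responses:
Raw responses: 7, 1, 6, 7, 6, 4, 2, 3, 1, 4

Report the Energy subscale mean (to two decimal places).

6.50

Energy items: 1, 3, 4, 7.
Of these, item 7 is negatively keyed; reverse-coded value = 8 − response.
  item 1: 7
  item 3: 6
  item 4: 7
  item 7: 8 − 2 = 6
Sum = 7 + 6 + 7 + 6 = 26
Mean = 26 / 4 = 6.50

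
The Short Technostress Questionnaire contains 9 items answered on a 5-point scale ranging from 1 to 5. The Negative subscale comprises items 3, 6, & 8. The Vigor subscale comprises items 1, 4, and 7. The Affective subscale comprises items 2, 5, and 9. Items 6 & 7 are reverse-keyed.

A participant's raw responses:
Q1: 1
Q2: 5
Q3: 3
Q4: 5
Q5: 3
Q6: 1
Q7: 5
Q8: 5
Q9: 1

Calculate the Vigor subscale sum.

Vigor items: 1, 4, 7.
Of these, item 7 is reverse-keyed; reverse-coded value = 6 − response.
  item 1: 1
  item 4: 5
  item 7: 6 − 5 = 1
Sum = 1 + 5 + 1 = 7

7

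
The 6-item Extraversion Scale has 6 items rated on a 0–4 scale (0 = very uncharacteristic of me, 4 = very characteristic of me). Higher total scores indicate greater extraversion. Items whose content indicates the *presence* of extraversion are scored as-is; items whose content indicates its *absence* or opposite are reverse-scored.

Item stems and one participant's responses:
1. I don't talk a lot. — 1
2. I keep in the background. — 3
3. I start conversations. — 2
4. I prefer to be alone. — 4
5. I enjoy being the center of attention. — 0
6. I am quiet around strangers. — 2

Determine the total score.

Items 1, 2, 4, 6 describe the absence/opposite of extraversion → reverse-score.
reverse-coded value = 4 − response.
  item 1: 4 − 1 = 3
  item 2: 4 − 3 = 1
  item 3: 2
  item 4: 4 − 4 = 0
  item 5: 0
  item 6: 4 − 2 = 2
Total = 3 + 1 + 2 + 0 + 0 + 2 = 8

8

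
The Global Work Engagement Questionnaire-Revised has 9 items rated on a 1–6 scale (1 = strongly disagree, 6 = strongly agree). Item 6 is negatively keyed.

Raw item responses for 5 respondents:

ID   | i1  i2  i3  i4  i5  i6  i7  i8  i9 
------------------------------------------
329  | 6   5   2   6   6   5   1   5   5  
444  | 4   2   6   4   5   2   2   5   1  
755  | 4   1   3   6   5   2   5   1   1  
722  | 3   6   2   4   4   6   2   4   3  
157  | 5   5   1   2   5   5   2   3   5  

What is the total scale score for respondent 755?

31

Respondent 755 raw: 4, 1, 3, 6, 5, 2, 5, 1, 1.
Reverse-coded (reverse-coded value = 7 − response):
  item 1: 4
  item 2: 1
  item 3: 3
  item 4: 6
  item 5: 5
  item 6: 7 − 2 = 5
  item 7: 5
  item 8: 1
  item 9: 1
Sum = 4 + 1 + 3 + 6 + 5 + 5 + 5 + 1 + 1 = 31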